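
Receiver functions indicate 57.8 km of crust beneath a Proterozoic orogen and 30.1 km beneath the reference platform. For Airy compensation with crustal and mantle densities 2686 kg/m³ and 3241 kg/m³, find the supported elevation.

4.74 km

Excess crust Δ = 57.8 km − 30.1 km = 27.7 km, split between elevation h and root r with h + r = Δ.
Airy balance ρ_c h = (ρ_m − ρ_c) r gives r = h ρ_c/(ρ_m − ρ_c), so h (1 + ρ_c/(ρ_m − ρ_c)) = Δ, i.e. h = Δ (ρ_m − ρ_c)/ρ_m.
h = 27.7 km × 555/3241 = 4.74 km.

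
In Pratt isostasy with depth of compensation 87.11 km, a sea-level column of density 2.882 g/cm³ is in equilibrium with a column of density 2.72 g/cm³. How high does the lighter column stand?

5.19 km

ρ_ref D = ρ (D + h) → h = D (ρ_ref − ρ)/ρ.
h = 87.11 km × (2.882 − 2.72)/2.72 = 5.19 km.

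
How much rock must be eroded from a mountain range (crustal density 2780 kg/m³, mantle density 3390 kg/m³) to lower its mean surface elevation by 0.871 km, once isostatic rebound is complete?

Net drop Δ = e − u = e − e ρ_c/ρ_m = e (ρ_m − ρ_c)/ρ_m.
e = Δ ρ_m/(ρ_m − ρ_c) = 0.871 km × 3390/610 = 4.84 km.

4.84 km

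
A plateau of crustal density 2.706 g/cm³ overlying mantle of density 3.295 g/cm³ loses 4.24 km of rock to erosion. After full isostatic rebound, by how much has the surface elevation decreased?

0.758 km

Rebound u = e ρ_c/ρ_m = 4.24 km × 2.706/3.295 = 3.482 km.
Net surface drop = e − u = 4.24 km − 3.482 km = e (ρ_m − ρ_c)/ρ_m = 0.758 km.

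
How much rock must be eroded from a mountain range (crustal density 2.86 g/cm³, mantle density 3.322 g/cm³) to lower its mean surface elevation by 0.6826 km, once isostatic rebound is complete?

4.91 km

Net drop Δ = e − u = e − e ρ_c/ρ_m = e (ρ_m − ρ_c)/ρ_m.
e = Δ ρ_m/(ρ_m − ρ_c) = 0.6826 km × 3.322/0.462 = 4.91 km.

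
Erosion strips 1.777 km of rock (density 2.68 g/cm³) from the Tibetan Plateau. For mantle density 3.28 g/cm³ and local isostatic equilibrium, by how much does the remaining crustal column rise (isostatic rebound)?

1.45 km

Unloading: uplift u = e ρ_c/ρ_m = 1.777 km × 2.68/3.28 = 1.45 km.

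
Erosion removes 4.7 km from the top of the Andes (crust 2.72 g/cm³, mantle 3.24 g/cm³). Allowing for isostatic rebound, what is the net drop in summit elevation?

Rebound u = e ρ_c/ρ_m = 4.7 km × 2.72/3.24 = 3.946 km.
Net surface drop = e − u = 4.7 km − 3.946 km = e (ρ_m − ρ_c)/ρ_m = 0.754 km.

0.754 km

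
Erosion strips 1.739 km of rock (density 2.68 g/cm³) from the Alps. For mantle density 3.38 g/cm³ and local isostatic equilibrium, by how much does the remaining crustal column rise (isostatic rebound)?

Unloading: uplift u = e ρ_c/ρ_m = 1.739 km × 2.68/3.38 = 1.38 km.

1.38 km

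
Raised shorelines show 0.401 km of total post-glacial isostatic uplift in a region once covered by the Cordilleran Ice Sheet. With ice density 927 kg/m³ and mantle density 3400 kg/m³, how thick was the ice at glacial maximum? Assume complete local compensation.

u = t ρ_ice/ρ_m → t = u ρ_m/ρ_ice = 0.401 km × 3400/927 = 1.47 km.

1.47 km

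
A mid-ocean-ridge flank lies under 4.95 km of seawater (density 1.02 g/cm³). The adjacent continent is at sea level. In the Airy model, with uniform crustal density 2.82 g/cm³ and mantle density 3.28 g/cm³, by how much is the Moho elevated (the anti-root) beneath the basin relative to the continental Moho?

19.4 km

In Airy isostatic equilibrium: replacing crust with seawater at the top is compensated by replacing crust with mantle at the base: d (ρ_c − ρ_w) = a (ρ_m − ρ_c).
a = d (ρ_c − ρ_w)/(ρ_m − ρ_c) = 4.95 km × 1.8/0.46 = 19.4 km.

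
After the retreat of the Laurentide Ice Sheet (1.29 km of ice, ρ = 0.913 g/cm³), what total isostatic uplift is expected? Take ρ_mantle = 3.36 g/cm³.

0.351 km

Removing the load lets mantle flow back in; uplift u satisfies ρ_ice t = ρ_m u.
u = t ρ_ice/ρ_m = 1.29 km × 0.913/3.36 = 0.351 km.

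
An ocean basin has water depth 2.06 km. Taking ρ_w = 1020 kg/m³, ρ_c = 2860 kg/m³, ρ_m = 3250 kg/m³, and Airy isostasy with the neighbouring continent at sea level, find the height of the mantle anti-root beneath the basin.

9.72 km

Equating mass per unit area of the two columns: replacing crust with seawater at the top is compensated by replacing crust with mantle at the base: d (ρ_c − ρ_w) = a (ρ_m − ρ_c).
a = d (ρ_c − ρ_w)/(ρ_m − ρ_c) = 2.06 km × 1840/390 = 9.72 km.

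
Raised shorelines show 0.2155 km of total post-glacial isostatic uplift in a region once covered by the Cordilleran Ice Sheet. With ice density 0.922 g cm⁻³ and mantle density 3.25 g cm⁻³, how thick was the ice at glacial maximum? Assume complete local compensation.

u = t ρ_ice/ρ_m → t = u ρ_m/ρ_ice = 0.2155 km × 3.25/0.922 = 0.76 km.

0.76 km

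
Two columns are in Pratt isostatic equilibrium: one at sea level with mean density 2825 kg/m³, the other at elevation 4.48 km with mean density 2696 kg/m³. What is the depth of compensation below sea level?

ρ_ref D = ρ (D + h) → D (ρ_ref − ρ) = ρ h.
D = ρ h/(ρ_ref − ρ) = 2696 × 4.48 km/(2825 − 2696) = 93.6 km.

93.6 km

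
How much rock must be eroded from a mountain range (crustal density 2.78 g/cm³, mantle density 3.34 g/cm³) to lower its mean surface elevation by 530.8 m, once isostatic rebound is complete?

3170 m

Net drop Δ = e − u = e − e ρ_c/ρ_m = e (ρ_m − ρ_c)/ρ_m.
e = Δ ρ_m/(ρ_m − ρ_c) = 530.8 m × 3.34/0.56 = 3170 m.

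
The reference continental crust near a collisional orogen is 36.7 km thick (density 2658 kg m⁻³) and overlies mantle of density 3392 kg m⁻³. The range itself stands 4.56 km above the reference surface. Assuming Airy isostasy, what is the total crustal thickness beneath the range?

57.8 km

Root depth r = h ρ_c / (ρ_m − ρ_c) = 4.56 km × 2658 / 734 = 16.51 km.
Total thickness = T + h + r = 36.7 km + 4.56 km + 16.51 km = 57.8 km.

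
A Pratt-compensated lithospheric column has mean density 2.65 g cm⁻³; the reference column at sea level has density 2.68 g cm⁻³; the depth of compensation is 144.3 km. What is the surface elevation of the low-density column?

ρ_ref D = ρ (D + h) → h = D (ρ_ref − ρ)/ρ.
h = 144.3 km × (2.68 − 2.65)/2.65 = 1.63 km.

1.63 km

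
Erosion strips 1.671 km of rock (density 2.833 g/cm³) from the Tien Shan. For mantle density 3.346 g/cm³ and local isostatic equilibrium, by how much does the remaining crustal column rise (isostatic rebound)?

Unloading: uplift u = e ρ_c/ρ_m = 1.671 km × 2.833/3.346 = 1.41 km.

1.41 km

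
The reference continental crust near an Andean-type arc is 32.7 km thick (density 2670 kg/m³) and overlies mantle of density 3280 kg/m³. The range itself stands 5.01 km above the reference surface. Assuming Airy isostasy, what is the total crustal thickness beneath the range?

Root depth r = h ρ_c / (ρ_m − ρ_c) = 5.01 km × 2670 / 610 = 21.93 km.
Total thickness = T + h + r = 32.7 km + 5.01 km + 21.93 km = 59.6 km.

59.6 km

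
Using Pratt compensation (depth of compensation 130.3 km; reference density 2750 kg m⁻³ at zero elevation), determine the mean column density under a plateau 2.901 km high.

2690 kg m⁻³

Pratt balance: ρ_ref D = ρ (D + h).
ρ = ρ_ref D/(D + h) = 2750 × 130.3 km/(130.3 km + 2.901 km) = 2690 kg m⁻³.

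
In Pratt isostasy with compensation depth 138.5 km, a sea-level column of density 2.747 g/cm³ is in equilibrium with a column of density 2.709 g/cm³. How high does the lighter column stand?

ρ_ref D = ρ (D + h) → h = D (ρ_ref − ρ)/ρ.
h = 138.5 km × (2.747 − 2.709)/2.709 = 1.94 km.

1.94 km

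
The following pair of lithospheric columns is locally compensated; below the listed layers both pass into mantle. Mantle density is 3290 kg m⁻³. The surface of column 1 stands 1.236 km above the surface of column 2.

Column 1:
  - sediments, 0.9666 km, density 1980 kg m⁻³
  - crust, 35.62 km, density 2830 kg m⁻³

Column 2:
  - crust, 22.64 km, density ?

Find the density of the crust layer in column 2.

Take the compensation level at the base of the deeper column (depth z_c below the surface of column 1) and equate Σ ρ_i t_i down to z_c; mantle fills any gap and the z_c terms cancel.
Column 1: 0.9666×1980 + 35.62×2830 + (z_c − 36.5866)×3290
Column 2: 1.236×0 + 22.64×ρ + (z_c − 1.236 − 22.64)×3290
The z_c×3290 term appears on both sides and cancels. Collect the known terms of each column as K = Σ(ρt)_known − 3290 × (depth of known layers): K_1 = 102718.468 − 3290×36.5866 = −17651.446; K_2 = 0 − 3290×(1.236 + 22.64) = −78552.04.
Balance: K_1 = K_2 + 22.64×ρ, so ρ = (K_1 − K_2)/22.64 = 60900.6/22.64 = 2690 kg m⁻³.

2690 kg m⁻³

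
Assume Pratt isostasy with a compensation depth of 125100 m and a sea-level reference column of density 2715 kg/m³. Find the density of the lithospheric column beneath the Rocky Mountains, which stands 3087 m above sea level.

Pratt balance: ρ_ref D = ρ (D + h).
ρ = ρ_ref D/(D + h) = 2715 × 125100 m/(125100 m + 3087 m) = 2650 kg/m³.

2650 kg/m³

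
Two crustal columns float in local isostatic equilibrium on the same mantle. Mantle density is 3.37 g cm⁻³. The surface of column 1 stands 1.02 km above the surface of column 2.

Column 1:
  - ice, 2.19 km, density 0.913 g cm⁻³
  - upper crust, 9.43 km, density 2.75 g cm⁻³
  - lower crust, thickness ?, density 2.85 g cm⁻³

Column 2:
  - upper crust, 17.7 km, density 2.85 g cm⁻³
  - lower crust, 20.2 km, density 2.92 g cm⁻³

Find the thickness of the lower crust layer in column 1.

20.2 km

Take the compensation level at the base of the deeper column (depth z_c below the surface of column 1) and equate Σ ρ_i t_i down to z_c; mantle fills any gap and the z_c terms cancel.
Column 1: 2.19×0.913 + 9.43×2.75 + x×2.85 + (z_c − 11.62 − x)×3.37
Column 2: 1.02×0 + 17.7×2.85 + 20.2×2.92 + (z_c − 1.02 − 37.9)×3.37
The z_c×3.37 term appears on both sides and cancels. Collect the known terms of each column as K = Σ(ρt)_known − 3.37 × (depth of known layers): K_1 = 27.93197 − 3.37×11.62 = −11.22743; K_2 = 109.429 − 3.37×(1.02 + 37.9) = −21.7314.
Balance: K_1 − x×(3.37 − 2.85) = K_2, so x = (K_1 − K_2)/(3.37 − 2.85) = 10.504/0.52 = 20.2 km.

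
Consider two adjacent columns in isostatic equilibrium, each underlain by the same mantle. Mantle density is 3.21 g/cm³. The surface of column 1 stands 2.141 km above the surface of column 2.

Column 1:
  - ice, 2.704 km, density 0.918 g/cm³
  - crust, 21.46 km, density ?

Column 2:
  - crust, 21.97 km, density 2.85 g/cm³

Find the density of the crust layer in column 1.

2.81 g/cm³

Take the compensation level at the base of the deeper column (depth z_c below the surface of column 1) and equate Σ ρ_i t_i down to z_c; mantle fills any gap and the z_c terms cancel.
Column 1: 2.704×0.918 + 21.46×ρ + (z_c − 24.164)×3.21
Column 2: 2.141×0 + 21.97×2.85 + (z_c − 2.141 − 21.97)×3.21
The z_c×3.21 term appears on both sides and cancels. Collect the known terms of each column as K = Σ(ρt)_known − 3.21 × (depth of known layers): K_1 = 2.482272 − 3.21×24.164 = −75.084168; K_2 = 62.6145 − 3.21×(2.141 + 21.97) = −14.78181.
Balance: K_1 + 21.46×ρ = K_2, so ρ = (K_2 − K_1)/21.46 = 60.3024/21.46 = 2.81 g/cm³.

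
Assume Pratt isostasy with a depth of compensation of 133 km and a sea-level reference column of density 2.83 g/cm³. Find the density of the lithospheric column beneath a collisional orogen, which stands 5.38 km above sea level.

2.72 g/cm³

Pratt balance: ρ_ref D = ρ (D + h).
ρ = ρ_ref D/(D + h) = 2.83 × 133 km/(133 km + 5.38 km) = 2.72 g/cm³.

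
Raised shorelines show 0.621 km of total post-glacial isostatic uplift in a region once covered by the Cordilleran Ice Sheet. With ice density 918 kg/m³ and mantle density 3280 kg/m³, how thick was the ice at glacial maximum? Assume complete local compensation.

u = t ρ_ice/ρ_m → t = u ρ_m/ρ_ice = 0.621 km × 3280/918 = 2.22 km.

2.22 km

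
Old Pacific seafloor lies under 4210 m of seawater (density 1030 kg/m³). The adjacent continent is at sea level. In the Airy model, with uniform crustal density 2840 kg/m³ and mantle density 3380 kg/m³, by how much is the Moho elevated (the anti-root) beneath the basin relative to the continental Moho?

For local isostatic compensation: replacing crust with seawater at the top is compensated by replacing crust with mantle at the base: d (ρ_c − ρ_w) = a (ρ_m − ρ_c).
a = d (ρ_c − ρ_w)/(ρ_m − ρ_c) = 4210 m × 1810/540 = 14100 m.

14100 m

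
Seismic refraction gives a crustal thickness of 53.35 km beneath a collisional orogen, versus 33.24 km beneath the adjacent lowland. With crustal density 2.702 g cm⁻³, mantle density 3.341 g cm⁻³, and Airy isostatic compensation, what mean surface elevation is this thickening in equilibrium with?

Excess crust Δ = 53.35 km − 33.24 km = 20.11 km, split between elevation h and root r with h + r = Δ.
Airy balance ρ_c h = (ρ_m − ρ_c) r gives r = h ρ_c/(ρ_m − ρ_c), so h (1 + ρ_c/(ρ_m − ρ_c)) = Δ, i.e. h = Δ (ρ_m − ρ_c)/ρ_m.
h = 20.11 km × 0.639/3.341 = 3.85 km.

3.85 km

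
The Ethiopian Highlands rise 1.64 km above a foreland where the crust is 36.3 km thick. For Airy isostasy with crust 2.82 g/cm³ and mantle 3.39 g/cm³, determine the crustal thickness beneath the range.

46.1 km

Root depth r = h ρ_c / (ρ_m − ρ_c) = 1.64 km × 2.82 / 0.57 = 8.114 km.
Total thickness = T + h + r = 36.3 km + 1.64 km + 8.114 km = 46.1 km.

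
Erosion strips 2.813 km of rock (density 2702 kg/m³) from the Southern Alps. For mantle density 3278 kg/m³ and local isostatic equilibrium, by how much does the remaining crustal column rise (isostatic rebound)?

Unloading: uplift u = e ρ_c/ρ_m = 2.813 km × 2702/3278 = 2.32 km.

2.32 km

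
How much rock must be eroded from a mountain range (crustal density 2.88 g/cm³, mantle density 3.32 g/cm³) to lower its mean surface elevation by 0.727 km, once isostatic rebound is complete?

Net drop Δ = e − u = e − e ρ_c/ρ_m = e (ρ_m − ρ_c)/ρ_m.
e = Δ ρ_m/(ρ_m − ρ_c) = 0.727 km × 3.32/0.44 = 5.49 km.

5.49 km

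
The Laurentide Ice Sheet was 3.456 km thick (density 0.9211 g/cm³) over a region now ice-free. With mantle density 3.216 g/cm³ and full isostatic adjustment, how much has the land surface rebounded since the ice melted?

0.99 km

Removing the load lets mantle flow back in; uplift u satisfies ρ_ice t = ρ_m u.
u = t ρ_ice/ρ_m = 3.456 km × 0.9211/3.216 = 0.99 km.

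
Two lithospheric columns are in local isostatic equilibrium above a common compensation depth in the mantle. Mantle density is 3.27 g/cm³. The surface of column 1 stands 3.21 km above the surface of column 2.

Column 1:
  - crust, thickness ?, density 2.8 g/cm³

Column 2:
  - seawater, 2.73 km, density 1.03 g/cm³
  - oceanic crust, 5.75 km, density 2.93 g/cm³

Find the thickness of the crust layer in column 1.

39.5 km

Take the compensation level at the base of the deeper column (depth z_c below the surface of column 1) and equate Σ ρ_i t_i down to z_c; mantle fills any gap and the z_c terms cancel.
Column 1: x×2.8 + (z_c − 0 − x)×3.27
Column 2: 3.21×0 + 2.73×1.03 + 5.75×2.93 + (z_c − 3.21 − 8.48)×3.27
The z_c×3.27 term appears on both sides and cancels. Collect the known terms of each column as K = Σ(ρt)_known − 3.27 × (depth of known layers): K_1 = 0 − 3.27×0 = 0; K_2 = 19.6594 − 3.27×(3.21 + 8.48) = −18.5669.
Balance: K_1 − x×(3.27 − 2.8) = K_2, so x = (K_1 − K_2)/(3.27 − 2.8) = 18.5669/0.47 = 39.5 km.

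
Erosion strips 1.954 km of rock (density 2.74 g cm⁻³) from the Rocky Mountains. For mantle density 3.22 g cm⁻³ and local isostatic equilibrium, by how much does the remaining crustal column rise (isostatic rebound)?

Unloading: uplift u = e ρ_c/ρ_m = 1.954 km × 2.74/3.22 = 1.66 km.

1.66 km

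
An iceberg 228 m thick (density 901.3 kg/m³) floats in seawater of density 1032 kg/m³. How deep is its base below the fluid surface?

Draft d = t ρ_obj/ρ_fluid = 228 m × 901.3/1032 = 199 m.

199 m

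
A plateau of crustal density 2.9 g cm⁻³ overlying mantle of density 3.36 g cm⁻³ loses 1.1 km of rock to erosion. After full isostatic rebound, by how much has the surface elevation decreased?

0.151 km

Rebound u = e ρ_c/ρ_m = 1.1 km × 2.9/3.36 = 0.9494 km.
Net surface drop = e − u = 1.1 km − 0.9494 km = e (ρ_m − ρ_c)/ρ_m = 0.151 km.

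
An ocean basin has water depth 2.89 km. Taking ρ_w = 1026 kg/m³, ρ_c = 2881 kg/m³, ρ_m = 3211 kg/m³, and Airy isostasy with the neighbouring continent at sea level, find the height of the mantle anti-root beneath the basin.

For local isostatic compensation: replacing crust with seawater at the top is compensated by replacing crust with mantle at the base: d (ρ_c − ρ_w) = a (ρ_m − ρ_c).
a = d (ρ_c − ρ_w)/(ρ_m − ρ_c) = 2.89 km × 1855/330 = 16.2 km.

16.2 km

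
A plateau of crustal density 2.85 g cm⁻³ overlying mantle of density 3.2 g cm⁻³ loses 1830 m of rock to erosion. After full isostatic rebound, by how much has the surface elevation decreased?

200 m

Rebound u = e ρ_c/ρ_m = 1830 m × 2.85/3.2 = 1630 m.
Net surface drop = e − u = 1830 m − 1630 m = e (ρ_m − ρ_c)/ρ_m = 200 m.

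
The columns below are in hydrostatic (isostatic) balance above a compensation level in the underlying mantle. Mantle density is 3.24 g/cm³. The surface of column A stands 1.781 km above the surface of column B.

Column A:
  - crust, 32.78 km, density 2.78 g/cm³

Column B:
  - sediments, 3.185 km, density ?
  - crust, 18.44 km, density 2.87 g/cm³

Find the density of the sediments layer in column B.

2.46 g/cm³

Take the compensation level at the base of the deeper column (depth z_c below the surface of column A) and equate Σ ρ_i t_i down to z_c; mantle fills any gap and the z_c terms cancel.
Column A: 32.78×2.78 + (z_c − 32.78)×3.24
Column B: 1.781×0 + 3.185×ρ + 18.44×2.87 + (z_c − 1.781 − 21.625)×3.24
The z_c×3.24 term appears on both sides and cancels. Collect the known terms of each column as K = Σ(ρt)_known − 3.24 × (depth of known layers): K_A = 91.1284 − 3.24×32.78 = −15.0788; K_B = 52.9228 − 3.24×(1.781 + 21.625) = −22.91264.
Balance: K_A = K_B + 3.185×ρ, so ρ = (K_A − K_B)/3.185 = 7.83384/3.185 = 2.46 g/cm³.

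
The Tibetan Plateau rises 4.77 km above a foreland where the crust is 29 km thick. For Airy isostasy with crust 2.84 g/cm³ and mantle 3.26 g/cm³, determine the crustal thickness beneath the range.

Root depth r = h ρ_c / (ρ_m − ρ_c) = 4.77 km × 2.84 / 0.42 = 32.25 km.
Total thickness = T + h + r = 29 km + 4.77 km + 32.25 km = 66 km.

66 km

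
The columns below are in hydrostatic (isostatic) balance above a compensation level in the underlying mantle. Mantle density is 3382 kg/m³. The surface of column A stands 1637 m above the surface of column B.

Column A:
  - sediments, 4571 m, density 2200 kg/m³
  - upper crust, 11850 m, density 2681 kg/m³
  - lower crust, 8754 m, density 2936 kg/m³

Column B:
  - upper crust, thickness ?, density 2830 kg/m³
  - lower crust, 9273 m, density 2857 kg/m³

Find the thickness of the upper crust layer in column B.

13100 m

Take the compensation level at the base of the deeper column (depth z_c below the surface of column A) and equate Σ ρ_i t_i down to z_c; mantle fills any gap and the z_c terms cancel.
Column A: 4571×2200 + 11850×2681 + 8754×2936 + (z_c − 25175)×3382
Column B: 1637×0 + x×2830 + 9273×2857 + (z_c − 1637 − 9273 − x)×3382
The z_c×3382 term appears on both sides and cancels. Collect the known terms of each column as K = Σ(ρt)_known − 3382 × (depth of known layers): K_A = 67527794 − 3382×25175 = −17614056; K_B = 26492961 − 3382×(1637 + 9273) = −10404659.
Balance: K_A = K_B − x×(3382 − 2830), so x = (K_B − K_A)/(3382 − 2830) = 7209400/552 = 13100 m.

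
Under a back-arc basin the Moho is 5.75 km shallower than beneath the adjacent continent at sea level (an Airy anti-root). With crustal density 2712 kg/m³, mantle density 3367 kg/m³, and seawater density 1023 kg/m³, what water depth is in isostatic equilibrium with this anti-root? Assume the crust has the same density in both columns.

2.23 km

Replacing a thickness d of crust by seawater at the top must be balanced by replacing crust with mantle at the base: d (ρ_c − ρ_w) = a (ρ_m − ρ_c).
d = a (ρ_m − ρ_c)/(ρ_c − ρ_w) = 5.75 km × 655/1689 = 2.23 km.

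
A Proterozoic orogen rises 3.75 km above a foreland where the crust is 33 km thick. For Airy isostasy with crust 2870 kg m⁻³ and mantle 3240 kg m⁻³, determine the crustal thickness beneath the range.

65.8 km

Root depth r = h ρ_c / (ρ_m − ρ_c) = 3.75 km × 2870 / 370 = 29.09 km.
Total thickness = T + h + r = 33 km + 3.75 km + 29.09 km = 65.8 km.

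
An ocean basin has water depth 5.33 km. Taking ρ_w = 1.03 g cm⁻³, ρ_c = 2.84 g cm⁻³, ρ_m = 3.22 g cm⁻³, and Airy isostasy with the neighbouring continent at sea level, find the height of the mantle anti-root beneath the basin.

Equating mass per unit area of the two columns: replacing crust with seawater at the top is compensated by replacing crust with mantle at the base: d (ρ_c − ρ_w) = a (ρ_m − ρ_c).
a = d (ρ_c − ρ_w)/(ρ_m − ρ_c) = 5.33 km × 1.81/0.38 = 25.4 km.

25.4 km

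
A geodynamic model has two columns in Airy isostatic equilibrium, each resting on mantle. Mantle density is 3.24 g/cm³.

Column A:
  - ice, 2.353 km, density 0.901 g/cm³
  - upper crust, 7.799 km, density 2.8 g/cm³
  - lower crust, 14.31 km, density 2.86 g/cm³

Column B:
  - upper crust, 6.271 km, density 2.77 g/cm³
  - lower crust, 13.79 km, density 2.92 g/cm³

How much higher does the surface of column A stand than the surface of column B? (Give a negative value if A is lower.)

For any compensation level in the mantle, the mantle terms cancel and isostasy reduces to e = (Σt_A − Σt_B) − (Σ(ρt)_A − Σ(ρt)_B) / ρ_m.
Σt_A = 24.462 km; Σt_B = 20.061 km; Σ(ρt)_A = 64.883853; Σ(ρt)_B = 57.63747 (in km·g/cm³).
e = (24.462 − 20.061) − (64.883853 − 57.63747) / 3.24 = 2.16 km.

2.16 km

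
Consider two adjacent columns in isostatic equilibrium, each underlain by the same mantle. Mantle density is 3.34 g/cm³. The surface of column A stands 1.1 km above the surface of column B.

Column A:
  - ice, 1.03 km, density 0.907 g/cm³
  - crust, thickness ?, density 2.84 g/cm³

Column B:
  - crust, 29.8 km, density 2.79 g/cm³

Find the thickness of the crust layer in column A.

Take the compensation level at the base of the deeper column (depth z_c below the surface of column A) and equate Σ ρ_i t_i down to z_c; mantle fills any gap and the z_c terms cancel.
Column A: 1.03×0.907 + x×2.84 + (z_c − 1.03 − x)×3.34
Column B: 1.1×0 + 29.8×2.79 + (z_c − 1.1 − 29.8)×3.34
The z_c×3.34 term appears on both sides and cancels. Collect the known terms of each column as K = Σ(ρt)_known − 3.34 × (depth of known layers): K_A = 0.93421 − 3.34×1.03 = −2.50599; K_B = 83.142 − 3.34×(1.1 + 29.8) = −20.064.
Balance: K_A − x×(3.34 − 2.84) = K_B, so x = (K_A − K_B)/(3.34 − 2.84) = 17.558/0.5 = 35.1 km.

35.1 km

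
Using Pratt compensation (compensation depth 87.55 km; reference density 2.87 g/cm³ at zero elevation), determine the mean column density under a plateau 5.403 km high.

Pratt balance: ρ_ref D = ρ (D + h).
ρ = ρ_ref D/(D + h) = 2.87 × 87.55 km/(87.55 km + 5.403 km) = 2.7 g/cm³.

2.7 g/cm³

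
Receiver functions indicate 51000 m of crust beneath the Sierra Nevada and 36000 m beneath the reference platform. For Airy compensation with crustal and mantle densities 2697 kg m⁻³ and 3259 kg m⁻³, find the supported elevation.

2590 m

Excess crust Δ = 51000 m − 36000 m = 15000 m, split between elevation h and root r with h + r = Δ.
Airy balance ρ_c h = (ρ_m − ρ_c) r gives r = h ρ_c/(ρ_m − ρ_c), so h (1 + ρ_c/(ρ_m − ρ_c)) = Δ, i.e. h = Δ (ρ_m − ρ_c)/ρ_m.
h = 15000 m × 562/3259 = 2590 m.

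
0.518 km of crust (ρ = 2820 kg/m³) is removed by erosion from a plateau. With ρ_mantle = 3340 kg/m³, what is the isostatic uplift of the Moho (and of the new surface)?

Unloading: uplift u = e ρ_c/ρ_m = 0.518 km × 2820/3340 = 0.437 km.

0.437 km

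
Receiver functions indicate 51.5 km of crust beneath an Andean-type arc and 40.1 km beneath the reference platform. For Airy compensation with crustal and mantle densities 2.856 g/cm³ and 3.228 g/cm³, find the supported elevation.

1.31 km

Excess crust Δ = 51.5 km − 40.1 km = 11.4 km, split between elevation h and root r with h + r = Δ.
Airy balance ρ_c h = (ρ_m − ρ_c) r gives r = h ρ_c/(ρ_m − ρ_c), so h (1 + ρ_c/(ρ_m − ρ_c)) = Δ, i.e. h = Δ (ρ_m − ρ_c)/ρ_m.
h = 11.4 km × 0.372/3.228 = 1.31 km.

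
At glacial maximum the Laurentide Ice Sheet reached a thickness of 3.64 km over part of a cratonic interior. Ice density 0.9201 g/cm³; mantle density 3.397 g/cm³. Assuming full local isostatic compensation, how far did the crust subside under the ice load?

0.986 km

Isostatic balance requires: the ice load ρ_ice t is balanced by mantle displaced below, ρ_m s.
s = t ρ_ice / ρ_m = 3.64 km × 0.9201/3.397 = 0.986 km.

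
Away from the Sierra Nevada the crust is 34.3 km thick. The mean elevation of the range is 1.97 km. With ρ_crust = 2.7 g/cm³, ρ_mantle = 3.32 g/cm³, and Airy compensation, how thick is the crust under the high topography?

Root depth r = h ρ_c / (ρ_m − ρ_c) = 1.97 km × 2.7 / 0.62 = 8.579 km.
Total thickness = T + h + r = 34.3 km + 1.97 km + 8.579 km = 44.8 km.

44.8 km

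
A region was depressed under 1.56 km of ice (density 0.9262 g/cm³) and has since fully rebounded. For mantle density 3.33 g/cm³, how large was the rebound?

0.434 km

Removing the load lets mantle flow back in; uplift u satisfies ρ_ice t = ρ_m u.
u = t ρ_ice/ρ_m = 1.56 km × 0.9262/3.33 = 0.434 km.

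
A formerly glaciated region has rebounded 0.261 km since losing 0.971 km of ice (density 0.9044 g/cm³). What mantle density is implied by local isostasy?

ρ_m = ρ_ice t / u = 0.9044 × 0.971 km/0.261 km = 3.36 g/cm³.

3.36 g/cm³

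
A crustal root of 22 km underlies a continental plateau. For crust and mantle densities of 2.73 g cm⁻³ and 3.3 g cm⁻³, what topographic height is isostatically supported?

Equating mass per unit area of the two columns: ρ_c h = (ρ_m − ρ_c) r.
h = r (ρ_m − ρ_c) / ρ_c = 22 km × (3.3 − 2.73) / 2.73 = 4.59 km.

4.59 km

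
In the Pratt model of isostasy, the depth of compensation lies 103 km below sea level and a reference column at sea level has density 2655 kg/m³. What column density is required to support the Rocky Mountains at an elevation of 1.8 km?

Pratt balance: ρ_ref D = ρ (D + h).
ρ = ρ_ref D/(D + h) = 2655 × 103 km/(103 km + 1.8 km) = 2610 kg/m³.

2610 kg/m³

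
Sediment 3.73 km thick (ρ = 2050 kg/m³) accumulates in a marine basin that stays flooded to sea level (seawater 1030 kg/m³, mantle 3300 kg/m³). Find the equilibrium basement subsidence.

1.68 km

Submarine loading: the sediment displaces seawater, and the subsidence is in turn flooded, so s (ρ_m − ρ_w) = t (ρ_sed − ρ_w).
s = 3.73 km × (2050 − 1030) / (3300 − 1030) = 1.68 km.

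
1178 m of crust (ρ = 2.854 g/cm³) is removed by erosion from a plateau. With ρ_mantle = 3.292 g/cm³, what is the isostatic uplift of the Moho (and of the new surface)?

Unloading: uplift u = e ρ_c/ρ_m = 1178 m × 2.854/3.292 = 1020 m.

1020 m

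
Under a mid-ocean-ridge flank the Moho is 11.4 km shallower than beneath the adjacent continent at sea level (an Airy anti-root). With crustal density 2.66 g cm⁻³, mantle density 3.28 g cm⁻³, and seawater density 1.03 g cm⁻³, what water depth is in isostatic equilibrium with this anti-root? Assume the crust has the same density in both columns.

Replacing a thickness d of crust by seawater at the top must be balanced by replacing crust with mantle at the base: d (ρ_c − ρ_w) = a (ρ_m − ρ_c).
d = a (ρ_m − ρ_c)/(ρ_c − ρ_w) = 11.4 km × 0.62/1.63 = 4.34 km.

4.34 km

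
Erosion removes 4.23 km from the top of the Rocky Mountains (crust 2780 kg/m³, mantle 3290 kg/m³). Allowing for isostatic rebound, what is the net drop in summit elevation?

0.656 km

Rebound u = e ρ_c/ρ_m = 4.23 km × 2780/3290 = 3.574 km.
Net surface drop = e − u = 4.23 km − 3.574 km = e (ρ_m − ρ_c)/ρ_m = 0.656 km.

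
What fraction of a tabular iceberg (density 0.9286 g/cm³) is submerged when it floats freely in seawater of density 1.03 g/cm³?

Submerged fraction = ρ_obj/ρ_fluid = 0.9286/1.03 = 0.902.

0.902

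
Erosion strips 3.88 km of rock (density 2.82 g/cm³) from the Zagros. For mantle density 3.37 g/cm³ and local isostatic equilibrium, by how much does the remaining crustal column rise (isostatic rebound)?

Unloading: uplift u = e ρ_c/ρ_m = 3.88 km × 2.82/3.37 = 3.25 km.

3.25 km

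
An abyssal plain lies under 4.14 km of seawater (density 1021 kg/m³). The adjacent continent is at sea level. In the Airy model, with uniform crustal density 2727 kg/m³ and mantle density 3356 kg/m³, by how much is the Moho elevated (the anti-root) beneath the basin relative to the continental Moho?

Equating mass per unit area of the two columns: replacing crust with seawater at the top is compensated by replacing crust with mantle at the base: d (ρ_c − ρ_w) = a (ρ_m − ρ_c).
a = d (ρ_c − ρ_w)/(ρ_m − ρ_c) = 4.14 km × 1706/629 = 11.2 km.

11.2 km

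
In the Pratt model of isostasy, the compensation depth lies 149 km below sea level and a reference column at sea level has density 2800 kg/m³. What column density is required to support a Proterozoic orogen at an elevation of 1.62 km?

Pratt balance: ρ_ref D = ρ (D + h).
ρ = ρ_ref D/(D + h) = 2800 × 149 km/(149 km + 1.62 km) = 2770 kg/m³.

2770 kg/m³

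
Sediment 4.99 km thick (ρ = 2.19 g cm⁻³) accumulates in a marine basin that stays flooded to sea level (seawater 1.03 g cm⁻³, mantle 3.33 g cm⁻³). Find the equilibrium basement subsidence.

2.52 km

Submarine loading: the sediment displaces seawater, and the subsidence is in turn flooded, so s (ρ_m − ρ_w) = t (ρ_sed − ρ_w).
s = 4.99 km × (2.19 − 1.03) / (3.33 − 1.03) = 2.52 km.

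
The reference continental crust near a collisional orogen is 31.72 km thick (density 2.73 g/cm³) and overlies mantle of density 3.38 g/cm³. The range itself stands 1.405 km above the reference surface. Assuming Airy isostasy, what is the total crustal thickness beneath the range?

Root depth r = h ρ_c / (ρ_m − ρ_c) = 1.405 km × 2.73 / 0.65 = 5.901 km.
Total thickness = T + h + r = 31.72 km + 1.405 km + 5.901 km = 39 km.

39 km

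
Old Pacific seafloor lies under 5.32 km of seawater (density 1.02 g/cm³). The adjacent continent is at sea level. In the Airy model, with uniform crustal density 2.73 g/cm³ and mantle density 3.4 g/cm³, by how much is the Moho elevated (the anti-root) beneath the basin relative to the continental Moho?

In Airy isostatic equilibrium: replacing crust with seawater at the top is compensated by replacing crust with mantle at the base: d (ρ_c − ρ_w) = a (ρ_m − ρ_c).
a = d (ρ_c − ρ_w)/(ρ_m − ρ_c) = 5.32 km × 1.71/0.67 = 13.6 km.

13.6 km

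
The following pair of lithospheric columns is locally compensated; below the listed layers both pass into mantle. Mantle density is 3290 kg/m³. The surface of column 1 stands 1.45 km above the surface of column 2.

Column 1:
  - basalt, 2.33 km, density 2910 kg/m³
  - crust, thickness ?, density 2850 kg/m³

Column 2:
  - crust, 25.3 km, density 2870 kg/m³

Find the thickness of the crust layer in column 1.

33 km

Take the compensation level at the base of the deeper column (depth z_c below the surface of column 1) and equate Σ ρ_i t_i down to z_c; mantle fills any gap and the z_c terms cancel.
Column 1: 2.33×2910 + x×2850 + (z_c − 2.33 − x)×3290
Column 2: 1.45×0 + 25.3×2870 + (z_c − 1.45 − 25.3)×3290
The z_c×3290 term appears on both sides and cancels. Collect the known terms of each column as K = Σ(ρt)_known − 3290 × (depth of known layers): K_1 = 6780.3 − 3290×2.33 = −885.4; K_2 = 72611 − 3290×(1.45 + 25.3) = −15396.5.
Balance: K_1 − x×(3290 − 2850) = K_2, so x = (K_1 − K_2)/(3290 − 2850) = 14511.1/440 = 33 km.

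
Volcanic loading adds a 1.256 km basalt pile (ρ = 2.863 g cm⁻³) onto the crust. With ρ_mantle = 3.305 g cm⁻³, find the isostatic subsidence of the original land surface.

Subaerial loading: s = t ρ_load / ρ_m.
s = 1.256 km × 2.863/3.305 = 1.09 km.

1.09 km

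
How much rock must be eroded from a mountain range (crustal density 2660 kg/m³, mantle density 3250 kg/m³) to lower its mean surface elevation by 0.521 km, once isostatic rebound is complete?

Net drop Δ = e − u = e − e ρ_c/ρ_m = e (ρ_m − ρ_c)/ρ_m.
e = Δ ρ_m/(ρ_m − ρ_c) = 0.521 km × 3250/590 = 2.87 km.

2.87 km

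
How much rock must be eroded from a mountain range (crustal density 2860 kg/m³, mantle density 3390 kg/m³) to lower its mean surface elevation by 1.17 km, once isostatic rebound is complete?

Net drop Δ = e − u = e − e ρ_c/ρ_m = e (ρ_m − ρ_c)/ρ_m.
e = Δ ρ_m/(ρ_m − ρ_c) = 1.17 km × 3390/530 = 7.48 km.

7.48 km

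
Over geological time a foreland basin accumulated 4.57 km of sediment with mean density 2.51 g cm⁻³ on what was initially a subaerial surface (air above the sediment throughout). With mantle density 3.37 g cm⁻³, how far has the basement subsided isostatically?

3.4 km

Subaerial load: s = t ρ_sed / ρ_m = 4.57 km × 2.51/3.37 = 3.4 km.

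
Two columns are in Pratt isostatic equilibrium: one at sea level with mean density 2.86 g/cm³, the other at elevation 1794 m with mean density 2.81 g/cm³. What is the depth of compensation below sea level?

101000 m

ρ_ref D = ρ (D + h) → D (ρ_ref − ρ) = ρ h.
D = ρ h/(ρ_ref − ρ) = 2.81 × 1794 m/(2.86 − 2.81) = 101000 m.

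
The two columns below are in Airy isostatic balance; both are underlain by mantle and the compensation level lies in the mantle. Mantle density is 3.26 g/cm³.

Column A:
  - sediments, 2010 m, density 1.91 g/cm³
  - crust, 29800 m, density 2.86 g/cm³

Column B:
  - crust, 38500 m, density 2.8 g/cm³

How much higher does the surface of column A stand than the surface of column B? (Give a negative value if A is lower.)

−944 m

For any compensation level in the mantle, the mantle terms cancel and isostasy reduces to e = (Σt_A − Σt_B) − (Σ(ρt)_A − Σ(ρt)_B) / ρ_m.
Σt_A = 31810 m; Σt_B = 38500 m; Σ(ρt)_A = 89067.1; Σ(ρt)_B = 107800 (in m·g/cm³).
e = (31810 − 38500) − (89067.1 − 107800) / 3.26 = −944 m.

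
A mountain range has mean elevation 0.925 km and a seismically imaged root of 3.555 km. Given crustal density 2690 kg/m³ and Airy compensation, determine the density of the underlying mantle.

3390 kg/m³

Airy balance: ρ_c h = (ρ_m − ρ_c) r → ρ_m = ρ_c (1 + h/r).
ρ_m = 2690 × (1 + 0.925 km/3.555 km) = 3390 kg/m³.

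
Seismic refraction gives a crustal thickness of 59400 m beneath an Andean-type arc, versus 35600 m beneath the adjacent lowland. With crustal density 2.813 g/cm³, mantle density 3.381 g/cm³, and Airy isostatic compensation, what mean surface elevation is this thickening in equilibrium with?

4000 m

Excess crust Δ = 59400 m − 35600 m = 23800 m, split between elevation h and root r with h + r = Δ.
Airy balance ρ_c h = (ρ_m − ρ_c) r gives r = h ρ_c/(ρ_m − ρ_c), so h (1 + ρ_c/(ρ_m − ρ_c)) = Δ, i.e. h = Δ (ρ_m − ρ_c)/ρ_m.
h = 23800 m × 0.568/3.381 = 4000 m.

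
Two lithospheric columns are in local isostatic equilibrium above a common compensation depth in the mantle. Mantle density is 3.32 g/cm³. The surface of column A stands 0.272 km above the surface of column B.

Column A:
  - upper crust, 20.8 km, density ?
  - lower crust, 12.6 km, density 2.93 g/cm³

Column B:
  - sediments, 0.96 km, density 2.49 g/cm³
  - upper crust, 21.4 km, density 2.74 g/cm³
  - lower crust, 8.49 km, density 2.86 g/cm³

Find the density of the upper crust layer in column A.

Take the compensation level at the base of the deeper column (depth z_c below the surface of column A) and equate Σ ρ_i t_i down to z_c; mantle fills any gap and the z_c terms cancel.
Column A: 20.8×ρ + 12.6×2.93 + (z_c − 33.4)×3.32
Column B: 0.272×0 + 0.96×2.49 + 21.4×2.74 + 8.49×2.86 + (z_c − 0.272 − 30.85)×3.32
The z_c×3.32 term appears on both sides and cancels. Collect the known terms of each column as K = Σ(ρt)_known − 3.32 × (depth of known layers): K_A = 36.918 − 3.32×33.4 = −73.97; K_B = 85.3078 − 3.32×(0.272 + 30.85) = −18.01724.
Balance: K_A + 20.8×ρ = K_B, so ρ = (K_B − K_A)/20.8 = 55.9528/20.8 = 2.69 g/cm³.

2.69 g/cm³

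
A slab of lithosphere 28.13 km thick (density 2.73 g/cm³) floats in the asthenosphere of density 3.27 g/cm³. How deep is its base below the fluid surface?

Draft d = t ρ_obj/ρ_fluid = 28.13 km × 2.73/3.27 = 23.5 km.

23.5 km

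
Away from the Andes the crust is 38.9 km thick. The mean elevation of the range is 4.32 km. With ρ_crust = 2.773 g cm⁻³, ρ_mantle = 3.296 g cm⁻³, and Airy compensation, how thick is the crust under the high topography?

Root depth r = h ρ_c / (ρ_m − ρ_c) = 4.32 km × 2.773 / 0.523 = 22.91 km.
Total thickness = T + h + r = 38.9 km + 4.32 km + 22.91 km = 66.1 km.

66.1 km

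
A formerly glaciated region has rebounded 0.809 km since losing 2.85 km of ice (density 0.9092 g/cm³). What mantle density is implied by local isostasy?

3.2 g/cm³

ρ_m = ρ_ice t / u = 0.9092 × 2.85 km/0.809 km = 3.2 g/cm³.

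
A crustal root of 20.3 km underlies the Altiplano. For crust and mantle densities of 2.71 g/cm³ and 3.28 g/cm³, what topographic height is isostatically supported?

Equating mass per unit area of the two columns: ρ_c h = (ρ_m − ρ_c) r.
h = r (ρ_m − ρ_c) / ρ_c = 20.3 km × (3.28 − 2.71) / 2.71 = 4.27 km.

4.27 km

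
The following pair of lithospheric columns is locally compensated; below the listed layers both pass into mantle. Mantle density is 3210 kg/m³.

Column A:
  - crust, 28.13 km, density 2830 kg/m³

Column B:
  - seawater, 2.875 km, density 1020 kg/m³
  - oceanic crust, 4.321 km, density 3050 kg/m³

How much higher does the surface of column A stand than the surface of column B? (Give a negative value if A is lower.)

1.15 km

For any compensation level in the mantle, the mantle terms cancel and isostasy reduces to e = (Σt_A − Σt_B) − (Σ(ρt)_A − Σ(ρt)_B) / ρ_m.
Σt_A = 28.13 km; Σt_B = 7.196 km; Σ(ρt)_A = 79607.9; Σ(ρt)_B = 16111.55 (in km·kg/m³).
e = (28.13 − 7.196) − (79607.9 − 16111.55) / 3210 = 1.15 km.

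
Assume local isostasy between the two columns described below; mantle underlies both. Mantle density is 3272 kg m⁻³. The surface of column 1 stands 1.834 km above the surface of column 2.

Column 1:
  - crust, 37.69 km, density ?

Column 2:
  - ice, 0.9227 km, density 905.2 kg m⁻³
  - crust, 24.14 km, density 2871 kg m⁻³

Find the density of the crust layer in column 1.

2800 kg m⁻³

Take the compensation level at the base of the deeper column (depth z_c below the surface of column 1) and equate Σ ρ_i t_i down to z_c; mantle fills any gap and the z_c terms cancel.
Column 1: 37.69×ρ + (z_c − 37.69)×3272
Column 2: 1.834×0 + 0.9227×905.2 + 24.14×2871 + (z_c − 1.834 − 25.0627)×3272
The z_c×3272 term appears on both sides and cancels. Collect the known terms of each column as K = Σ(ρt)_known − 3272 × (depth of known layers): K_1 = 0 − 3272×37.69 = −123321.68; K_2 = 70141.168 − 3272×(1.834 + 25.0627) = −17864.8344.
Balance: K_1 + 37.69×ρ = K_2, so ρ = (K_2 − K_1)/37.69 = 105457/37.69 = 2800 kg m⁻³.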